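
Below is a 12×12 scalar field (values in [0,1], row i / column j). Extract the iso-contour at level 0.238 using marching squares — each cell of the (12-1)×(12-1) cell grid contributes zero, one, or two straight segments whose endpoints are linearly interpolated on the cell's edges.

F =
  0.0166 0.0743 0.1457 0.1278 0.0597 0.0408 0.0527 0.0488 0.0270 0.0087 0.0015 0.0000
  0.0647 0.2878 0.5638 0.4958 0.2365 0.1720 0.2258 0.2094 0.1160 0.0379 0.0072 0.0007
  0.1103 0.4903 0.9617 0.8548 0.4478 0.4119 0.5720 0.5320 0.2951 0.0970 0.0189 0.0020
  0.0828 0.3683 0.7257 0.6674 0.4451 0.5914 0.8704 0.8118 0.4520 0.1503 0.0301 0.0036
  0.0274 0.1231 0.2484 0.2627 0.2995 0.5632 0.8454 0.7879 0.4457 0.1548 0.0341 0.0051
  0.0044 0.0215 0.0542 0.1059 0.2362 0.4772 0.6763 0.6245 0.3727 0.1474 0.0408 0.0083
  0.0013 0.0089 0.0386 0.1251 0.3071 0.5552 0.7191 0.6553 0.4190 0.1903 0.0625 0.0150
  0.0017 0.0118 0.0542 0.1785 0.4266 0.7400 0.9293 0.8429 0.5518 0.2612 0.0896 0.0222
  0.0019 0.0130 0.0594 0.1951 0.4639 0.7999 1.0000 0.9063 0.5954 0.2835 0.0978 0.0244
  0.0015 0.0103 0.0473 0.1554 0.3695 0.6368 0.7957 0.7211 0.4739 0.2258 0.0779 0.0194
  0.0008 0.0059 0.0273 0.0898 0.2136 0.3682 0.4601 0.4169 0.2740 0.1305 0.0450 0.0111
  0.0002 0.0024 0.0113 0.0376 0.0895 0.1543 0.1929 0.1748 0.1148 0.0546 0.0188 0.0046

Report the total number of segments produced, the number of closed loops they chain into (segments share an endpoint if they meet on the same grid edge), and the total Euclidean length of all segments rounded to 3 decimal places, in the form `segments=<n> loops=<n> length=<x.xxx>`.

segments=40 loops=1 length=33.019

cell (0,0): code 0100 → (0.767,1.000)–(1.000,0.777)
cell (0,1): code 1100 → (0.221,2.000)–(0.767,1.000)
cell (0,2): code 1100 → (0.299,3.000)–(0.221,2.000)
cell (0,3): code 1000 → (1.000,3.994)–(0.299,3.000)
cell (1,0): code 0110 → (1.000,0.777)–(2.000,0.336)
cell (1,3): code 1101 → (1.007,4.000)–(1.000,3.994)
cell (1,4): code 1100 → (1.275,5.000)–(1.007,4.000)
cell (1,5): code 1100 → (1.035,6.000)–(1.275,5.000)
cell (1,6): code 1100 → (1.089,7.000)–(1.035,6.000)
cell (1,7): code 1100 → (1.681,8.000)–(1.089,7.000)
cell (1,8): code 1000 → (2.000,8.288)–(1.681,8.000)
cell (2,0): code 0110 → (2.000,0.336)–(3.000,0.544)
cell (2,8): code 1001 → (3.000,8.709)–(2.000,8.288)
cell (3,0): code 0010 → (3.000,0.544)–(3.531,1.000)
cell (3,1): code 0111 → (3.531,1.000)–(4.000,1.917)
cell (3,8): code 1001 → (4.000,8.714)–(3.000,8.709)
cell (4,1): code 0010 → (4.000,1.917)–(4.054,2.000)
cell (4,2): code 0011 → (4.054,2.000)–(4.158,3.000)
cell (4,3): code 0011 → (4.158,3.000)–(4.972,4.000)
cell (4,4): code 0111 → (4.972,4.000)–(5.000,4.007)
cell (4,8): code 1001 → (5.000,8.598)–(4.000,8.714)
cell (5,3): code 0100 → (5.025,4.000)–(6.000,3.620)
cell (5,4): code 1110 → (5.000,4.007)–(5.025,4.000)
cell (5,8): code 1001 → (6.000,8.791)–(5.000,8.598)
cell (6,3): code 0110 → (6.000,3.620)–(7.000,3.240)
cell (6,8): code 1101 → (6.673,9.000)–(6.000,8.791)
cell (6,9): code 1000 → (7.000,9.135)–(6.673,9.000)
cell (7,3): code 0110 → (7.000,3.240)–(8.000,3.160)
cell (7,9): code 1001 → (8.000,9.245)–(7.000,9.135)
cell (8,3): code 0110 → (8.000,3.160)–(9.000,3.386)
cell (8,8): code 1011 → (9.000,8.951)–(8.789,9.000)
cell (8,9): code 0001 → (8.789,9.000)–(8.000,9.245)
cell (9,3): code 0010 → (9.000,3.386)–(9.843,4.000)
cell (9,4): code 0111 → (9.843,4.000)–(10.000,4.158)
cell (9,8): code 1001 → (10.000,8.251)–(9.000,8.951)
cell (10,4): code 0010 → (10.000,4.158)–(10.609,5.000)
cell (10,5): code 0011 → (10.609,5.000)–(10.831,6.000)
cell (10,6): code 0011 → (10.831,6.000)–(10.739,7.000)
cell (10,7): code 0011 → (10.739,7.000)–(10.226,8.000)
cell (10,8): code 0001 → (10.226,8.000)–(10.000,8.251)
total: 40 segments, chained into 1 closed loop(s), length Σ = 33.019482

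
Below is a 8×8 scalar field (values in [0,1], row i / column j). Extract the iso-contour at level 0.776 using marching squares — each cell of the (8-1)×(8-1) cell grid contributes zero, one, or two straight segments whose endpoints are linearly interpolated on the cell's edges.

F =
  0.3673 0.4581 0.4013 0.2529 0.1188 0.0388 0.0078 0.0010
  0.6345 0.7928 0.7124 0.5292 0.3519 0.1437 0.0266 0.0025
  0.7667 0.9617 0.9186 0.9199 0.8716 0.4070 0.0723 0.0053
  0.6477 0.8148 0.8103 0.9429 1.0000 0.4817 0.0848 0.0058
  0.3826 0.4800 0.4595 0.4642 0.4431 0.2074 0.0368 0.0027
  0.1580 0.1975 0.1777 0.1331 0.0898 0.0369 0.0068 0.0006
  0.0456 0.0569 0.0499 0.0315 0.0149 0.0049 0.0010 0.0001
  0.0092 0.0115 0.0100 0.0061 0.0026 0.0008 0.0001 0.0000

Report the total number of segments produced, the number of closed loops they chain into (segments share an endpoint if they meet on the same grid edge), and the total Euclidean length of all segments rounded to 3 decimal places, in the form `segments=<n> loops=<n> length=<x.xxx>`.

cell (0,0): code 0100 → (0.950,1.000)–(1.000,0.894)
cell (0,1): code 1000 → (1.000,1.209)–(0.950,1.000)
cell (1,0): code 0110 → (1.000,0.894)–(2.000,0.048)
cell (1,1): code 1101 → (1.308,2.000)–(1.000,1.209)
cell (1,2): code 1100 → (1.632,3.000)–(1.308,2.000)
cell (1,3): code 1100 → (1.816,4.000)–(1.632,3.000)
cell (1,4): code 1000 → (2.000,4.206)–(1.816,4.000)
cell (2,0): code 0110 → (2.000,0.048)–(3.000,0.768)
cell (2,4): code 1001 → (3.000,4.432)–(2.000,4.206)
cell (3,0): code 0010 → (3.000,0.768)–(3.116,1.000)
cell (3,1): code 0011 → (3.116,1.000)–(3.098,2.000)
cell (3,2): code 0011 → (3.098,2.000)–(3.349,3.000)
cell (3,3): code 0011 → (3.349,3.000)–(3.402,4.000)
cell (3,4): code 0001 → (3.402,4.000)–(3.000,4.432)
total: 14 segments, chained into 1 closed loop(s), length Σ = 10.975227

segments=14 loops=1 length=10.975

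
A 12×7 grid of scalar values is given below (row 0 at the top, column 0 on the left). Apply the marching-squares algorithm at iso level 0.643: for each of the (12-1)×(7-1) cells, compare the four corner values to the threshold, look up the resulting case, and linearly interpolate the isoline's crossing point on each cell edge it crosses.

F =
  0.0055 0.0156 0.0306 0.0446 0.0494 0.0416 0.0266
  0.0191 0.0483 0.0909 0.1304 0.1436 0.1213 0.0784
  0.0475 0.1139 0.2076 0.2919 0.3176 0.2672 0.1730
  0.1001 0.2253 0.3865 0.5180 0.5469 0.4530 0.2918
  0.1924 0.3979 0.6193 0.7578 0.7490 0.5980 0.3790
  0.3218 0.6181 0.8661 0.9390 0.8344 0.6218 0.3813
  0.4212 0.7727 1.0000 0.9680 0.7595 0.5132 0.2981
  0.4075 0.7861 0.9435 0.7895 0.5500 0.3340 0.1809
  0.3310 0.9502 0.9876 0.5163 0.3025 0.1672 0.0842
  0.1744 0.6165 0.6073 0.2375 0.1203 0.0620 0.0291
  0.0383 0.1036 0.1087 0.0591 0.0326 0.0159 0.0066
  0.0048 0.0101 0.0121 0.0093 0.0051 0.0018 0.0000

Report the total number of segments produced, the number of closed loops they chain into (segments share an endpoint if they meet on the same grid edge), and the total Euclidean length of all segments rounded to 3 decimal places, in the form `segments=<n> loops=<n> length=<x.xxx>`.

segments=18 loops=1 length=15.406

cell (3,2): code 0100 → (3.521,3.000)–(4.000,2.171)
cell (3,3): code 1100 → (3.476,4.000)–(3.521,3.000)
cell (3,4): code 1000 → (4.000,4.702)–(3.476,4.000)
cell (4,1): code 0100 → (4.096,2.000)–(5.000,1.100)
cell (4,2): code 1110 → (4.000,2.171)–(4.096,2.000)
cell (4,4): code 1001 → (5.000,4.900)–(4.000,4.702)
cell (5,0): code 0100 → (5.161,1.000)–(6.000,0.631)
cell (5,1): code 1110 → (5.000,1.100)–(5.161,1.000)
cell (5,4): code 1001 → (6.000,4.473)–(5.000,4.900)
cell (6,0): code 0110 → (6.000,0.631)–(7.000,0.622)
cell (6,3): code 1011 → (7.000,3.612)–(6.556,4.000)
cell (6,4): code 0001 → (6.556,4.000)–(6.000,4.473)
cell (7,0): code 0110 → (7.000,0.622)–(8.000,0.504)
cell (7,2): code 1011 → (8.000,2.731)–(7.536,3.000)
cell (7,3): code 0001 → (7.536,3.000)–(7.000,3.612)
cell (8,0): code 0010 → (8.000,0.504)–(8.921,1.000)
cell (8,1): code 0011 → (8.921,1.000)–(8.906,2.000)
cell (8,2): code 0001 → (8.906,2.000)–(8.000,2.731)
total: 18 segments, chained into 1 closed loop(s), length Σ = 15.405825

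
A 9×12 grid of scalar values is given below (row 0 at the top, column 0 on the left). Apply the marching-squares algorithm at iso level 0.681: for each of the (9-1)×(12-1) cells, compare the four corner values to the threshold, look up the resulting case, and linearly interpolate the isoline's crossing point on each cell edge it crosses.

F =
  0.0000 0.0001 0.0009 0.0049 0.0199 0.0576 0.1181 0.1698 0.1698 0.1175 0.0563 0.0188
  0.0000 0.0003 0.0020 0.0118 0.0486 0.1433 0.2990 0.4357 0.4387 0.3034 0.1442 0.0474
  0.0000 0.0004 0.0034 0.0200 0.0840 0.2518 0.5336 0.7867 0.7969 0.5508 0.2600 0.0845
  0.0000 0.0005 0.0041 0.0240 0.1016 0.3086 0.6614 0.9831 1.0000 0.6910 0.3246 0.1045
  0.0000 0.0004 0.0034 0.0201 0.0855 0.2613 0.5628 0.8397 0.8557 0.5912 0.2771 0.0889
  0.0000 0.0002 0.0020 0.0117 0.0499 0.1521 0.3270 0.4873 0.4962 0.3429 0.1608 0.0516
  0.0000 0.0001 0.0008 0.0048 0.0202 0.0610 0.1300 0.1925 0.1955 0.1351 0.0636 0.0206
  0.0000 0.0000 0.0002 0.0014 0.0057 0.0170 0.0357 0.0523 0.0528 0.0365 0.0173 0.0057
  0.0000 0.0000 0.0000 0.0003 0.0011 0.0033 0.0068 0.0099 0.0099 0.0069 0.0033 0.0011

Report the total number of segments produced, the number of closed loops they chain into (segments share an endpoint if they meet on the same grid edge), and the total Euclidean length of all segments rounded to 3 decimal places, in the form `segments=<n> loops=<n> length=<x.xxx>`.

cell (1,6): code 0100 → (1.699,7.000)–(2.000,6.582)
cell (1,7): code 1100 → (1.676,8.000)–(1.699,7.000)
cell (1,8): code 1000 → (2.000,8.471)–(1.676,8.000)
cell (2,6): code 0110 → (2.000,6.582)–(3.000,6.061)
cell (2,8): code 1101 → (2.929,9.000)–(2.000,8.471)
cell (2,9): code 1000 → (3.000,9.027)–(2.929,9.000)
cell (3,6): code 0110 → (3.000,6.061)–(4.000,6.427)
cell (3,8): code 1011 → (4.000,8.660)–(3.100,9.000)
cell (3,9): code 0001 → (3.100,9.000)–(3.000,9.027)
cell (4,6): code 0010 → (4.000,6.427)–(4.450,7.000)
cell (4,7): code 0011 → (4.450,7.000)–(4.486,8.000)
cell (4,8): code 0001 → (4.486,8.000)–(4.000,8.660)
total: 12 segments, chained into 1 closed loop(s), length Σ = 9.039422

segments=12 loops=1 length=9.039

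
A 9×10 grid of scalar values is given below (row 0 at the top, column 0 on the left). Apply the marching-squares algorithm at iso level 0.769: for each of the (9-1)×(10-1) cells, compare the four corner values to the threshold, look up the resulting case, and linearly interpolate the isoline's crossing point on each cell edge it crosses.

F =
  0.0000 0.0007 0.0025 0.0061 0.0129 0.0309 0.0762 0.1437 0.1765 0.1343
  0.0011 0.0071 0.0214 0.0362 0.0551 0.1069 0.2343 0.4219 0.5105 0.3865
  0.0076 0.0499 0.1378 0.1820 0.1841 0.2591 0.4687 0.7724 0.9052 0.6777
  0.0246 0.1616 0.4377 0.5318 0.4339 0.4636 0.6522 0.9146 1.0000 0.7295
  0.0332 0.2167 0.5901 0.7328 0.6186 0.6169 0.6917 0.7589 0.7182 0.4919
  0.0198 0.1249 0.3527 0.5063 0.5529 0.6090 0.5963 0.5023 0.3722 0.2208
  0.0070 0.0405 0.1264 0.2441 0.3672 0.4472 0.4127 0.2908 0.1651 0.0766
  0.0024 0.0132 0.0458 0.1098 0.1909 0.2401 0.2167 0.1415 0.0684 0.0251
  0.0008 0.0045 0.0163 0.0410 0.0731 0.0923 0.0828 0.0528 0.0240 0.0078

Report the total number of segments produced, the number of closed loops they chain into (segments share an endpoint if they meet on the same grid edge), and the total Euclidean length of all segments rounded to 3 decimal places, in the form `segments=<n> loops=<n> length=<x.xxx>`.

cell (1,6): code 0100 → (1.990,7.000)–(2.000,6.989)
cell (1,7): code 1100 → (1.655,8.000)–(1.990,7.000)
cell (1,8): code 1000 → (2.000,8.599)–(1.655,8.000)
cell (2,6): code 0110 → (2.000,6.989)–(3.000,6.445)
cell (2,8): code 1001 → (3.000,8.854)–(2.000,8.599)
cell (3,6): code 0010 → (3.000,6.445)–(3.935,7.000)
cell (3,7): code 0011 → (3.935,7.000)–(3.820,8.000)
cell (3,8): code 0001 → (3.820,8.000)–(3.000,8.854)
total: 8 segments, chained into 1 closed loop(s), length Σ = 7.208611

segments=8 loops=1 length=7.209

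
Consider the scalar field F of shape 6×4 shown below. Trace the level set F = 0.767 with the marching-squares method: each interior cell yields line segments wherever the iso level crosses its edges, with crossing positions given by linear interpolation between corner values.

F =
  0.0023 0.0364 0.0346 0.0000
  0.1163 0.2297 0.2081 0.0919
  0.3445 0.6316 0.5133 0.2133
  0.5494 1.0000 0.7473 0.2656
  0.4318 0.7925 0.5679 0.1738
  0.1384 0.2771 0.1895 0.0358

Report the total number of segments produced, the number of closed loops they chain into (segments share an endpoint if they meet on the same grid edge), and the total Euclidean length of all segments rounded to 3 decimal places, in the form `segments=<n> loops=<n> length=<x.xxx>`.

segments=6 loops=1 length=4.526

cell (2,0): code 0100 → (2.368,1.000)–(3.000,0.483)
cell (2,1): code 1000 → (3.000,1.922)–(2.368,1.000)
cell (3,0): code 0110 → (3.000,0.483)–(4.000,0.929)
cell (3,1): code 1001 → (4.000,1.114)–(3.000,1.922)
cell (4,0): code 0010 → (4.000,0.929)–(4.049,1.000)
cell (4,1): code 0001 → (4.049,1.000)–(4.000,1.114)
total: 6 segments, chained into 1 closed loop(s), length Σ = 4.526254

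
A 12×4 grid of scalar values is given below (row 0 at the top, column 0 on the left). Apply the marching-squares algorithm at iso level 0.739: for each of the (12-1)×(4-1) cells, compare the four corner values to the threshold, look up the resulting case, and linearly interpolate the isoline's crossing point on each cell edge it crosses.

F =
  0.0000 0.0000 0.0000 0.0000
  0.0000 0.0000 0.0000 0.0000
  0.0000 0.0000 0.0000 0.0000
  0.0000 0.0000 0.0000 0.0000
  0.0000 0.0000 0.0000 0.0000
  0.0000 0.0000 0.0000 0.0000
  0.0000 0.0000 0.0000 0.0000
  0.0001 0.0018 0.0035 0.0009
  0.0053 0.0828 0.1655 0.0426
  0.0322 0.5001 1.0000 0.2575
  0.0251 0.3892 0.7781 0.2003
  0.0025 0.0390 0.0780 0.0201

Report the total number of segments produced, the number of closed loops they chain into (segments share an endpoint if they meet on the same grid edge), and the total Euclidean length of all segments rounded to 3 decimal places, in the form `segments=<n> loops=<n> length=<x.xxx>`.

segments=6 loops=1 length=3.407

cell (8,1): code 0100 → (8.687,2.000)–(9.000,1.478)
cell (8,2): code 1000 → (9.000,2.352)–(8.687,2.000)
cell (9,1): code 0110 → (9.000,1.478)–(10.000,1.899)
cell (9,2): code 1001 → (10.000,2.068)–(9.000,2.352)
cell (10,1): code 0010 → (10.000,1.899)–(10.056,2.000)
cell (10,2): code 0001 → (10.056,2.000)–(10.000,2.068)
total: 6 segments, chained into 1 closed loop(s), length Σ = 3.406611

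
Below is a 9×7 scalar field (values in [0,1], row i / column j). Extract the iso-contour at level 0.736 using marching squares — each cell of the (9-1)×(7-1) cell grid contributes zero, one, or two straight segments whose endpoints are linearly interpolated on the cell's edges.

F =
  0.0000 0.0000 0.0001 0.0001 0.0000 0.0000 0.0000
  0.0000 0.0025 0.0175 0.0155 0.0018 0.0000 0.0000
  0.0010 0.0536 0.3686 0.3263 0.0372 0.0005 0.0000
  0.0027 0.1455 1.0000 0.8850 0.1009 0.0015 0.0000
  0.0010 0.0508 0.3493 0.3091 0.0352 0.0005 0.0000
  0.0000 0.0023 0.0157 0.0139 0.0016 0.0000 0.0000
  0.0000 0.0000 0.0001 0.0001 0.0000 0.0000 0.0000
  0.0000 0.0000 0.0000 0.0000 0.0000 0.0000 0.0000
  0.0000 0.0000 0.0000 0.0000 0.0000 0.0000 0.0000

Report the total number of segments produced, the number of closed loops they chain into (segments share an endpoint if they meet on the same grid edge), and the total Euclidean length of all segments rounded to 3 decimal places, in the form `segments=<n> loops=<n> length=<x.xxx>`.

segments=6 loops=1 length=3.700

cell (2,1): code 0100 → (2.582,2.000)–(3.000,1.691)
cell (2,2): code 1100 → (2.733,3.000)–(2.582,2.000)
cell (2,3): code 1000 → (3.000,3.190)–(2.733,3.000)
cell (3,1): code 0010 → (3.000,1.691)–(3.406,2.000)
cell (3,2): code 0011 → (3.406,2.000)–(3.259,3.000)
cell (3,3): code 0001 → (3.259,3.000)–(3.000,3.190)
total: 6 segments, chained into 1 closed loop(s), length Σ = 3.700463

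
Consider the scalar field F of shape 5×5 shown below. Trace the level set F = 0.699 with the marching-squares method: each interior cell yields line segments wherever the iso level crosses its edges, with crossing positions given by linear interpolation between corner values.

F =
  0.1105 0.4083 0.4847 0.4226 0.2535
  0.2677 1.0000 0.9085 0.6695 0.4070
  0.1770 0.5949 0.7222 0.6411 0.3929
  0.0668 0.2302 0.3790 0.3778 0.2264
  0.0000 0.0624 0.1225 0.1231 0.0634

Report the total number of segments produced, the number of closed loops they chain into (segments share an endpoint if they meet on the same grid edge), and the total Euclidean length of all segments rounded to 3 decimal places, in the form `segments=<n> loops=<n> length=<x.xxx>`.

segments=8 loops=1 length=6.016

cell (0,0): code 0100 → (0.491,1.000)–(1.000,0.589)
cell (0,1): code 1100 → (0.506,2.000)–(0.491,1.000)
cell (0,2): code 1000 → (1.000,2.877)–(0.506,2.000)
cell (1,0): code 0010 → (1.000,0.589)–(1.743,1.000)
cell (1,1): code 0111 → (1.743,1.000)–(2.000,1.818)
cell (1,2): code 1001 → (2.000,2.286)–(1.000,2.877)
cell (2,1): code 0010 → (2.000,1.818)–(2.068,2.000)
cell (2,2): code 0001 → (2.068,2.000)–(2.000,2.286)
total: 8 segments, chained into 1 closed loop(s), length Σ = 6.016439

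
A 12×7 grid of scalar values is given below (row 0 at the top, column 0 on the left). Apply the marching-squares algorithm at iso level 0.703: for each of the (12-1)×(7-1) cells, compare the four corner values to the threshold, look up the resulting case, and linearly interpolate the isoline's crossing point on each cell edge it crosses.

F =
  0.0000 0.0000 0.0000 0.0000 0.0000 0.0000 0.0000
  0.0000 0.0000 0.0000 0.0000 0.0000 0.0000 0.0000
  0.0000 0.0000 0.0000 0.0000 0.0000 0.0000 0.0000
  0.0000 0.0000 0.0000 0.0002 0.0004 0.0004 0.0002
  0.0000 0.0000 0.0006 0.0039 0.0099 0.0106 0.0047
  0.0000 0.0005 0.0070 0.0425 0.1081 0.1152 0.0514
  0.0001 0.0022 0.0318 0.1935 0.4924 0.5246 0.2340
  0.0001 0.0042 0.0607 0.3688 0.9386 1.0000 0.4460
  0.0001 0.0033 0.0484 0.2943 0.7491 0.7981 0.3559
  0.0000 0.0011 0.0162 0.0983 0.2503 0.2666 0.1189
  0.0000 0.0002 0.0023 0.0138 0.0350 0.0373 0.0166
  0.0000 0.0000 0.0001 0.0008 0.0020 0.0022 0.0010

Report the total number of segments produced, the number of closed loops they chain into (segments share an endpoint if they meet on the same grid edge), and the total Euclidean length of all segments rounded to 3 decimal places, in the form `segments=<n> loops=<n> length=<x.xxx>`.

cell (6,3): code 0100 → (6.472,4.000)–(7.000,3.587)
cell (6,4): code 1100 → (6.375,5.000)–(6.472,4.000)
cell (6,5): code 1000 → (7.000,5.536)–(6.375,5.000)
cell (7,3): code 0110 → (7.000,3.587)–(8.000,3.899)
cell (7,5): code 1001 → (8.000,5.215)–(7.000,5.536)
cell (8,3): code 0010 → (8.000,3.899)–(8.092,4.000)
cell (8,4): code 0011 → (8.092,4.000)–(8.179,5.000)
cell (8,5): code 0001 → (8.179,5.000)–(8.000,5.215)
total: 8 segments, chained into 1 closed loop(s), length Σ = 6.017051

segments=8 loops=1 length=6.017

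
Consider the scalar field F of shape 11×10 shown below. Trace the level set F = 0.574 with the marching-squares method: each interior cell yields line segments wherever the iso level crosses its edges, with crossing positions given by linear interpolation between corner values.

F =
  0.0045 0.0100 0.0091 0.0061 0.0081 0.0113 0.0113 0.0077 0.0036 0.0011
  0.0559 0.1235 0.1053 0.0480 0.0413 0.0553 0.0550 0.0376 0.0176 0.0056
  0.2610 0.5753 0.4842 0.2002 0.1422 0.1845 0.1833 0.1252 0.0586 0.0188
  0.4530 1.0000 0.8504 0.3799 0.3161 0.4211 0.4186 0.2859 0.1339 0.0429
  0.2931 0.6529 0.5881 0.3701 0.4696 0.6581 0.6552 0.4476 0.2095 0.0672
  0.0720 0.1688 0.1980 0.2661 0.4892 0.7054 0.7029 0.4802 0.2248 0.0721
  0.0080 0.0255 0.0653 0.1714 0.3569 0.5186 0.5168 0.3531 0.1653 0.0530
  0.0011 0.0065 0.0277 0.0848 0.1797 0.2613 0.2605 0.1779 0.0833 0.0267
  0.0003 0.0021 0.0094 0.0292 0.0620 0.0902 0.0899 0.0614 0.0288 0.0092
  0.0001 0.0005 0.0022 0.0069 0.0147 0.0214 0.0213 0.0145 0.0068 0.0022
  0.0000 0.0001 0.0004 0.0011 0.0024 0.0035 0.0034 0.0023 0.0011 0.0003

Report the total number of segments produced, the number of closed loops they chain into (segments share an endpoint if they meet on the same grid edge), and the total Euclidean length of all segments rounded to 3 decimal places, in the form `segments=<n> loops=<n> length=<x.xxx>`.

segments=18 loops=2 length=13.840

cell (1,0): code 0100 → (1.997,1.000)–(2.000,0.996)
cell (1,1): code 1000 → (2.000,1.014)–(1.997,1.000)
cell (2,0): code 0110 → (2.000,0.996)–(3.000,0.221)
cell (2,1): code 1101 → (2.245,2.000)–(2.000,1.014)
cell (2,2): code 1000 → (3.000,2.587)–(2.245,2.000)
cell (3,0): code 0110 → (3.000,0.221)–(4.000,0.781)
cell (3,2): code 1001 → (4.000,2.065)–(3.000,2.587)
cell (3,4): code 0100 → (3.645,5.000)–(4.000,4.554)
cell (3,5): code 1100 → (3.657,6.000)–(3.645,5.000)
cell (3,6): code 1000 → (4.000,6.391)–(3.657,6.000)
cell (4,0): code 0010 → (4.000,0.781)–(4.163,1.000)
cell (4,1): code 0011 → (4.163,1.000)–(4.036,2.000)
cell (4,2): code 0001 → (4.036,2.000)–(4.000,2.065)
cell (4,4): code 0110 → (4.000,4.554)–(5.000,4.392)
cell (4,6): code 1001 → (5.000,6.579)–(4.000,6.391)
cell (5,4): code 0010 → (5.000,4.392)–(5.703,5.000)
cell (5,5): code 0011 → (5.703,5.000)–(5.693,6.000)
cell (5,6): code 0001 → (5.693,6.000)–(5.000,6.579)
total: 18 segments, chained into 2 closed loop(s), length Σ = 13.839629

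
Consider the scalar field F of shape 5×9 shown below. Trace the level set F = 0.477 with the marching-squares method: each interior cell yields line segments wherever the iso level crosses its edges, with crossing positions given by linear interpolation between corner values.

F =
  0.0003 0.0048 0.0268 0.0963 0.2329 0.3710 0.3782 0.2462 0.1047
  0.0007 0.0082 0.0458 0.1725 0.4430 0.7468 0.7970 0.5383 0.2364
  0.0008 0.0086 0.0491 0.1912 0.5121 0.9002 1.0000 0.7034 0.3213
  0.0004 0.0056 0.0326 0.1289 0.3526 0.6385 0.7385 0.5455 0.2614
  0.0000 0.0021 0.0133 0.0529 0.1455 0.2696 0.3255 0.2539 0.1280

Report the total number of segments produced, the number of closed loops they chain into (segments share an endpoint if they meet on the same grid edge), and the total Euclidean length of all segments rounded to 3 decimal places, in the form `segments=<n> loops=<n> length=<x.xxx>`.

segments=14 loops=1 length=11.021

cell (0,4): code 0100 → (0.282,5.000)–(1.000,4.112)
cell (0,5): code 1100 → (0.236,6.000)–(0.282,5.000)
cell (0,6): code 1100 → (0.790,7.000)–(0.236,6.000)
cell (0,7): code 1000 → (1.000,7.203)–(0.790,7.000)
cell (1,3): code 0100 → (1.492,4.000)–(2.000,3.891)
cell (1,4): code 1110 → (1.000,4.112)–(1.492,4.000)
cell (1,7): code 1001 → (2.000,7.593)–(1.000,7.203)
cell (2,3): code 0010 → (2.000,3.891)–(2.220,4.000)
cell (2,4): code 0111 → (2.220,4.000)–(3.000,4.435)
cell (2,7): code 1001 → (3.000,7.241)–(2.000,7.593)
cell (3,4): code 0010 → (3.000,4.435)–(3.438,5.000)
cell (3,5): code 0011 → (3.438,5.000)–(3.633,6.000)
cell (3,6): code 0011 → (3.633,6.000)–(3.235,7.000)
cell (3,7): code 0001 → (3.235,7.000)–(3.000,7.241)
total: 14 segments, chained into 1 closed loop(s), length Σ = 11.021134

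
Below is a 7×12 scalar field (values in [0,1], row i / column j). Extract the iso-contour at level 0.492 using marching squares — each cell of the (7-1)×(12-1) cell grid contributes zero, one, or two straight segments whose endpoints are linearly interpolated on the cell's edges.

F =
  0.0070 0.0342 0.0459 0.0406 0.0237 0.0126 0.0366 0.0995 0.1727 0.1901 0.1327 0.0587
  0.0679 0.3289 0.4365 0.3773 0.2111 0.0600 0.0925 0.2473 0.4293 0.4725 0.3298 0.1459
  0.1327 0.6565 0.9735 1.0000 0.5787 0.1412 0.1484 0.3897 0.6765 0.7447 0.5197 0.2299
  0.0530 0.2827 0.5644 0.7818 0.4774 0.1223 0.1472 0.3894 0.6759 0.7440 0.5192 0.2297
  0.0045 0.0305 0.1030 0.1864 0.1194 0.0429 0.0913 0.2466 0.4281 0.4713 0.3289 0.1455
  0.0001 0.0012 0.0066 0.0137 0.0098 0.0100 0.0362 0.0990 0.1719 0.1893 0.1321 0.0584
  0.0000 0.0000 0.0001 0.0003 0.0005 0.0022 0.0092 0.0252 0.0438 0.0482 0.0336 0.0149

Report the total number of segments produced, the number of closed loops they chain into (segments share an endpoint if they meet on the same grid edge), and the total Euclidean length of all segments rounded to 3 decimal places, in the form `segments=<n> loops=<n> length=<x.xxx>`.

cell (1,0): code 0100 → (1.498,1.000)–(2.000,0.686)
cell (1,1): code 1100 → (1.103,2.000)–(1.498,1.000)
cell (1,2): code 1100 → (1.184,3.000)–(1.103,2.000)
cell (1,3): code 1100 → (1.764,4.000)–(1.184,3.000)
cell (1,4): code 1000 → (2.000,4.198)–(1.764,4.000)
cell (1,7): code 0100 → (1.254,8.000)–(2.000,7.357)
cell (1,8): code 1100 → (1.072,9.000)–(1.254,8.000)
cell (1,9): code 1100 → (1.854,10.000)–(1.072,9.000)
cell (1,10): code 1000 → (2.000,10.096)–(1.854,10.000)
cell (2,0): code 0010 → (2.000,0.686)–(2.440,1.000)
cell (2,1): code 0111 → (2.440,1.000)–(3.000,1.743)
cell (2,3): code 1011 → (3.000,3.952)–(2.856,4.000)
cell (2,4): code 0001 → (2.856,4.000)–(2.000,4.198)
cell (2,7): code 0110 → (2.000,7.357)–(3.000,7.358)
cell (2,10): code 1001 → (3.000,10.094)–(2.000,10.096)
cell (3,1): code 0010 → (3.000,1.743)–(3.157,2.000)
cell (3,2): code 0011 → (3.157,2.000)–(3.487,3.000)
cell (3,3): code 0001 → (3.487,3.000)–(3.000,3.952)
cell (3,7): code 0010 → (3.000,7.358)–(3.742,8.000)
cell (3,8): code 0011 → (3.742,8.000)–(3.924,9.000)
cell (3,9): code 0011 → (3.924,9.000)–(3.143,10.000)
cell (3,10): code 0001 → (3.143,10.000)–(3.000,10.094)
total: 22 segments, chained into 2 closed loop(s), length Σ = 17.942891

segments=22 loops=2 length=17.943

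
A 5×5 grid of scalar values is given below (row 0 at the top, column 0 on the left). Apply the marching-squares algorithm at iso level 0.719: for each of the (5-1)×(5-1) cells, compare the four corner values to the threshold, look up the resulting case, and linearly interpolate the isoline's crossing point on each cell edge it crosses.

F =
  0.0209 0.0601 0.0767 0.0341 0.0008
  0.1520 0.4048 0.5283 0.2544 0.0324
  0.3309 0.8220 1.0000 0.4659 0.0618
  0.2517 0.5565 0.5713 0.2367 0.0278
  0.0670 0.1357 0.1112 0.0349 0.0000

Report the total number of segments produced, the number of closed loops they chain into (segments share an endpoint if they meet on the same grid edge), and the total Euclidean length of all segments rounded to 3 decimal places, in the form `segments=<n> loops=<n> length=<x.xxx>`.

cell (1,0): code 0100 → (1.753,1.000)–(2.000,0.790)
cell (1,1): code 1100 → (1.404,2.000)–(1.753,1.000)
cell (1,2): code 1000 → (2.000,2.526)–(1.404,2.000)
cell (2,0): code 0010 → (2.000,0.790)–(2.388,1.000)
cell (2,1): code 0011 → (2.388,1.000)–(2.655,2.000)
cell (2,2): code 0001 → (2.655,2.000)–(2.000,2.526)
total: 6 segments, chained into 1 closed loop(s), length Σ = 4.494502

segments=6 loops=1 length=4.495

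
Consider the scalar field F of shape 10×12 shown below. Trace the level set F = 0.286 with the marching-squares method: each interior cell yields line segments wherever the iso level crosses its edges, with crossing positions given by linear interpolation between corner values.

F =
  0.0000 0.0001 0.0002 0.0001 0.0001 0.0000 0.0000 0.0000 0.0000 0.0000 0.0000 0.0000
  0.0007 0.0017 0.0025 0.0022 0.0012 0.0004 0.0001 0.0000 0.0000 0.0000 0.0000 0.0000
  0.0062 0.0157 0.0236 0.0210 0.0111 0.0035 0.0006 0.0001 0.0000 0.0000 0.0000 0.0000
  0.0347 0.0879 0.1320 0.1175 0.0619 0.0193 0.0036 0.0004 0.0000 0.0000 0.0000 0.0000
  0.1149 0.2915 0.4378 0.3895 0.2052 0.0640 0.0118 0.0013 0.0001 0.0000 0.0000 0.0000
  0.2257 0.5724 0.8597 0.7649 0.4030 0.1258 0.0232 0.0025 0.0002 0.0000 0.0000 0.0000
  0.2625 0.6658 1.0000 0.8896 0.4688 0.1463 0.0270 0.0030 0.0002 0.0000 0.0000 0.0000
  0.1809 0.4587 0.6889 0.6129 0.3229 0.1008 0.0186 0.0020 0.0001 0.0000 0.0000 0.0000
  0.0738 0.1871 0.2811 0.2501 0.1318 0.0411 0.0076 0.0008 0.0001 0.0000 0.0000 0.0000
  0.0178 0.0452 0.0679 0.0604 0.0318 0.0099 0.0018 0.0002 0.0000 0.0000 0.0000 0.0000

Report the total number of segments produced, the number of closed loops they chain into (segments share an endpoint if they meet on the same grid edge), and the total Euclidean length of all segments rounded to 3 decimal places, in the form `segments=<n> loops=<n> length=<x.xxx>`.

segments=16 loops=1 length=14.012

cell (3,0): code 0100 → (3.973,1.000)–(4.000,0.969)
cell (3,1): code 1100 → (3.504,2.000)–(3.973,1.000)
cell (3,2): code 1100 → (3.619,3.000)–(3.504,2.000)
cell (3,3): code 1000 → (4.000,3.562)–(3.619,3.000)
cell (4,0): code 0110 → (4.000,0.969)–(5.000,0.174)
cell (4,3): code 1101 → (4.408,4.000)–(4.000,3.562)
cell (4,4): code 1000 → (5.000,4.422)–(4.408,4.000)
cell (5,0): code 0110 → (5.000,0.174)–(6.000,0.058)
cell (5,4): code 1001 → (6.000,4.567)–(5.000,4.422)
cell (6,0): code 0110 → (6.000,0.058)–(7.000,0.378)
cell (6,4): code 1001 → (7.000,4.166)–(6.000,4.567)
cell (7,0): code 0010 → (7.000,0.378)–(7.636,1.000)
cell (7,1): code 0011 → (7.636,1.000)–(7.988,2.000)
cell (7,2): code 0011 → (7.988,2.000)–(7.901,3.000)
cell (7,3): code 0011 → (7.901,3.000)–(7.193,4.000)
cell (7,4): code 0001 → (7.193,4.000)–(7.000,4.166)
total: 16 segments, chained into 1 closed loop(s), length Σ = 14.011841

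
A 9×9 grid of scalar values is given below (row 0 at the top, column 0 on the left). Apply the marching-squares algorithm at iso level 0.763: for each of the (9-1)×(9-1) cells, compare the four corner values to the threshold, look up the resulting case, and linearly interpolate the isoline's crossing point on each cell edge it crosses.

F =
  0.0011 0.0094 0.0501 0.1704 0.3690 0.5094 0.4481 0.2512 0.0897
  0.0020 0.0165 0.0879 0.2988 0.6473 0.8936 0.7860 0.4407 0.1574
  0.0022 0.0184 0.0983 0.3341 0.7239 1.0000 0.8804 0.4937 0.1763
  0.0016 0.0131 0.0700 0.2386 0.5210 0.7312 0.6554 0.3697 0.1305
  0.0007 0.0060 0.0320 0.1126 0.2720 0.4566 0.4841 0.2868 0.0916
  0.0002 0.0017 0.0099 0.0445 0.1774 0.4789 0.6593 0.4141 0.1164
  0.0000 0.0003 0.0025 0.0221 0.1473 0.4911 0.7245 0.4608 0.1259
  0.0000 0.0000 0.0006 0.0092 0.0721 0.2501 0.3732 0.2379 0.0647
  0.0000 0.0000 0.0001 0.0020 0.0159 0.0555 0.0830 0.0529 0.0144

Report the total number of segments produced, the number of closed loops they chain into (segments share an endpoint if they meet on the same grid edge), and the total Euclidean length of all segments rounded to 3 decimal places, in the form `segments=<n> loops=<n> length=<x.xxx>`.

cell (0,4): code 0100 → (0.660,5.000)–(1.000,4.470)
cell (0,5): code 1100 → (0.932,6.000)–(0.660,5.000)
cell (0,6): code 1000 → (1.000,6.067)–(0.932,6.000)
cell (1,4): code 0110 → (1.000,4.470)–(2.000,4.142)
cell (1,6): code 1001 → (2.000,6.304)–(1.000,6.067)
cell (2,4): code 0010 → (2.000,4.142)–(2.882,5.000)
cell (2,5): code 0011 → (2.882,5.000)–(2.522,6.000)
cell (2,6): code 0001 → (2.522,6.000)–(2.000,6.304)
total: 8 segments, chained into 1 closed loop(s), length Σ = 6.738547

segments=8 loops=1 length=6.739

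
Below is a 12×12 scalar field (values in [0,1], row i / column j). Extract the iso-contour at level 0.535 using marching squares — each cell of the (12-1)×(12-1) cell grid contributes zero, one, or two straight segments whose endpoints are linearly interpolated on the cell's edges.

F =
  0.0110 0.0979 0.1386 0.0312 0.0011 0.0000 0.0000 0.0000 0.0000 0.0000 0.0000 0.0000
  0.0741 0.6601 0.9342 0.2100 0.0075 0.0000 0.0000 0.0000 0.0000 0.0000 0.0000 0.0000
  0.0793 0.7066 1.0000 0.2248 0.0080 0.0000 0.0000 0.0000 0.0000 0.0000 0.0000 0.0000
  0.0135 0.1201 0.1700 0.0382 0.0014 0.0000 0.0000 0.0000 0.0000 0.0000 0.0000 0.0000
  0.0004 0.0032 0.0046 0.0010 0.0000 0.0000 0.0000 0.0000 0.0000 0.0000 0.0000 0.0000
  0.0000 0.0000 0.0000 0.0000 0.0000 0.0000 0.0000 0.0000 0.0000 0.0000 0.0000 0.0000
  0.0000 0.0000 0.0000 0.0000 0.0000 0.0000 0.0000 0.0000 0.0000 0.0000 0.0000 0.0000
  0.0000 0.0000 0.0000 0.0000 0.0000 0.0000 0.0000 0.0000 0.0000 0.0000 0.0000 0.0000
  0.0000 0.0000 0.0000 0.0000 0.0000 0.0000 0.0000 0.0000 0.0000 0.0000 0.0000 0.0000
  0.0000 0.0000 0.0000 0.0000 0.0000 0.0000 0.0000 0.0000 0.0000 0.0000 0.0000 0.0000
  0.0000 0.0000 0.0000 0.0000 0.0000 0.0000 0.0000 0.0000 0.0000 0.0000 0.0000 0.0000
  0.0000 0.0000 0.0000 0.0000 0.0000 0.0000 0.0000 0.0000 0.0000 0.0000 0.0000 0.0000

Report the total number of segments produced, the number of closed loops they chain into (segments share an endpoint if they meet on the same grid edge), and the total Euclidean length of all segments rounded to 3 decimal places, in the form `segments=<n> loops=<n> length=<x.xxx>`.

segments=8 loops=1 length=6.352

cell (0,0): code 0100 → (0.777,1.000)–(1.000,0.787)
cell (0,1): code 1100 → (0.498,2.000)–(0.777,1.000)
cell (0,2): code 1000 → (1.000,2.551)–(0.498,2.000)
cell (1,0): code 0110 → (1.000,0.787)–(2.000,0.726)
cell (1,2): code 1001 → (2.000,2.600)–(1.000,2.551)
cell (2,0): code 0010 → (2.000,0.726)–(2.293,1.000)
cell (2,1): code 0011 → (2.293,1.000)–(2.560,2.000)
cell (2,2): code 0001 → (2.560,2.000)–(2.000,2.600)
total: 8 segments, chained into 1 closed loop(s), length Σ = 6.351530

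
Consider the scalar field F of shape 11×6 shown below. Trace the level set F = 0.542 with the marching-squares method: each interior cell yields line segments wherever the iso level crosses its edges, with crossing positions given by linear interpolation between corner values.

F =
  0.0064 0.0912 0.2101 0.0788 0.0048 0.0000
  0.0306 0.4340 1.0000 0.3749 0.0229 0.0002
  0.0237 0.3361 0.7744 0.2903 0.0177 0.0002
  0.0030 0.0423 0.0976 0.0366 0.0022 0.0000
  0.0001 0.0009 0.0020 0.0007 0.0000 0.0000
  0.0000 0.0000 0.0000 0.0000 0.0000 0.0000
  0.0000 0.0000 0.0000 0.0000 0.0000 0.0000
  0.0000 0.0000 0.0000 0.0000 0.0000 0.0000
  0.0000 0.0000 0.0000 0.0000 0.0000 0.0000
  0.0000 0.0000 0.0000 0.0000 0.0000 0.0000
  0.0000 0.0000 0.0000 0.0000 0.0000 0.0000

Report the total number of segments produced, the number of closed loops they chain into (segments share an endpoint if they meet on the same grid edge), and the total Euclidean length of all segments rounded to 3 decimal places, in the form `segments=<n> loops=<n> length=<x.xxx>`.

segments=6 loops=1 length=5.221

cell (0,1): code 0100 → (0.420,2.000)–(1.000,1.191)
cell (0,2): code 1000 → (1.000,2.733)–(0.420,2.000)
cell (1,1): code 0110 → (1.000,1.191)–(2.000,1.470)
cell (1,2): code 1001 → (2.000,2.480)–(1.000,2.733)
cell (2,1): code 0010 → (2.000,1.470)–(2.343,2.000)
cell (2,2): code 0001 → (2.343,2.000)–(2.000,2.480)
total: 6 segments, chained into 1 closed loop(s), length Σ = 5.221364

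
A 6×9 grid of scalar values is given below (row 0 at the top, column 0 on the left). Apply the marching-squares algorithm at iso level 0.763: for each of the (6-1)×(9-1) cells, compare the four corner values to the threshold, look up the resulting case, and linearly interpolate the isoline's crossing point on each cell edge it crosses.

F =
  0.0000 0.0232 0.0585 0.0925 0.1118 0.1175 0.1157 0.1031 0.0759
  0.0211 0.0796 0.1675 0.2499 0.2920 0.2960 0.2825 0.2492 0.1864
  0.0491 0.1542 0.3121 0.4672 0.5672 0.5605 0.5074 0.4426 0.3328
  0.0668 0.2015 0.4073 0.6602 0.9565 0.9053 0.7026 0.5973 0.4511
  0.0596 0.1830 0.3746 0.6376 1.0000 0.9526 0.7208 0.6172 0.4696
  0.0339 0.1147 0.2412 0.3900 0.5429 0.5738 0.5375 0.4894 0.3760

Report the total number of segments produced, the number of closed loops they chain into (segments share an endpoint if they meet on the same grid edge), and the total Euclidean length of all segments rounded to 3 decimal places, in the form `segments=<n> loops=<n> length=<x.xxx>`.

cell (2,3): code 0100 → (2.503,4.000)–(3.000,3.347)
cell (2,4): code 1100 → (2.587,5.000)–(2.503,4.000)
cell (2,5): code 1000 → (3.000,5.702)–(2.587,5.000)
cell (3,3): code 0110 → (3.000,3.347)–(4.000,3.346)
cell (3,5): code 1001 → (4.000,5.818)–(3.000,5.702)
cell (4,3): code 0010 → (4.000,3.346)–(4.518,4.000)
cell (4,4): code 0011 → (4.518,4.000)–(4.501,5.000)
cell (4,5): code 0001 → (4.501,5.000)–(4.000,5.818)
total: 8 segments, chained into 1 closed loop(s), length Σ = 7.438957

segments=8 loops=1 length=7.439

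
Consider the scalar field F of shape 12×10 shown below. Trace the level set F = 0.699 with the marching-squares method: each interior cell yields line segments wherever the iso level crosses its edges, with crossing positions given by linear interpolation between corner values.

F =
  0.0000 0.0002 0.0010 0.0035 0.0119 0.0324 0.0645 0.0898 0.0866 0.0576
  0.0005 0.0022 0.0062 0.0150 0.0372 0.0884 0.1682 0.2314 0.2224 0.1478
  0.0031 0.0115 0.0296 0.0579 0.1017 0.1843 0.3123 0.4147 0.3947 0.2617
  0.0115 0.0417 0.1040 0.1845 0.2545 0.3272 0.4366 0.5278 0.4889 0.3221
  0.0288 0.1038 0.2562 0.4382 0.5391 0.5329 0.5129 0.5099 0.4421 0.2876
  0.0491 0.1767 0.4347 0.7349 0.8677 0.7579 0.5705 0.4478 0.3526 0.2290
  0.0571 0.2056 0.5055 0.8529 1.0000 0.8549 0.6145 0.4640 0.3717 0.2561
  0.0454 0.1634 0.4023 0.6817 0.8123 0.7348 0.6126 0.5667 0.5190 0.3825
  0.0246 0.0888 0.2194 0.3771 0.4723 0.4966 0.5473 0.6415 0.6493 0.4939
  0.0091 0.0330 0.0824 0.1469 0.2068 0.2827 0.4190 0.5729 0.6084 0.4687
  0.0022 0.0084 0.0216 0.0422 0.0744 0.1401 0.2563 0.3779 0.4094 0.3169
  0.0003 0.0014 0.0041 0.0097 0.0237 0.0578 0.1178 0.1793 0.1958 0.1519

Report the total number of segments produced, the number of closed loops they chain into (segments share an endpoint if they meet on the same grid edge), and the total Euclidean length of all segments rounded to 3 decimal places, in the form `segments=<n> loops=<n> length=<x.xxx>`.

segments=12 loops=1 length=9.295

cell (4,2): code 0100 → (4.879,3.000)–(5.000,2.880)
cell (4,3): code 1100 → (4.487,4.000)–(4.879,3.000)
cell (4,4): code 1100 → (4.738,5.000)–(4.487,4.000)
cell (4,5): code 1000 → (5.000,5.314)–(4.738,5.000)
cell (5,2): code 0110 → (5.000,2.880)–(6.000,2.557)
cell (5,5): code 1001 → (6.000,5.649)–(5.000,5.314)
cell (6,2): code 0010 → (6.000,2.557)–(6.899,3.000)
cell (6,3): code 0111 → (6.899,3.000)–(7.000,3.132)
cell (6,5): code 1001 → (7.000,5.293)–(6.000,5.649)
cell (7,3): code 0010 → (7.000,3.132)–(7.333,4.000)
cell (7,4): code 0011 → (7.333,4.000)–(7.150,5.000)
cell (7,5): code 0001 → (7.150,5.000)–(7.000,5.293)
total: 12 segments, chained into 1 closed loop(s), length Σ = 9.295233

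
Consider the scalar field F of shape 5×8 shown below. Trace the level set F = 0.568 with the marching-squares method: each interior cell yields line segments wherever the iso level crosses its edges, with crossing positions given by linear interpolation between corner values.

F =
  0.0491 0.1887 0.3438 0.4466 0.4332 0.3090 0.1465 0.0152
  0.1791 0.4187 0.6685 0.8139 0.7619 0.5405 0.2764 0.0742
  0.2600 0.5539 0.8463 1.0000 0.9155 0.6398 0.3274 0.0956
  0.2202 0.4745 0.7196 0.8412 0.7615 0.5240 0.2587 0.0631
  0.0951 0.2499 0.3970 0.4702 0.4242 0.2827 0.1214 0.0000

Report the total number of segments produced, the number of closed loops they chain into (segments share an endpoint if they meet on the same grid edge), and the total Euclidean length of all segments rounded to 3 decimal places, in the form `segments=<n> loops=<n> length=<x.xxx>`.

segments=14 loops=1 length=11.792

cell (0,1): code 0100 → (0.690,2.000)–(1.000,1.598)
cell (0,2): code 1100 → (0.331,3.000)–(0.690,2.000)
cell (0,3): code 1100 → (0.410,4.000)–(0.331,3.000)
cell (0,4): code 1000 → (1.000,4.876)–(0.410,4.000)
cell (1,1): code 0110 → (1.000,1.598)–(2.000,1.048)
cell (1,4): code 1101 → (1.277,5.000)–(1.000,4.876)
cell (1,5): code 1000 → (2.000,5.230)–(1.277,5.000)
cell (2,1): code 0110 → (2.000,1.048)–(3.000,1.381)
cell (2,4): code 1011 → (3.000,4.815)–(2.620,5.000)
cell (2,5): code 0001 → (2.620,5.000)–(2.000,5.230)
cell (3,1): code 0010 → (3.000,1.381)–(3.470,2.000)
cell (3,2): code 0011 → (3.470,2.000)–(3.736,3.000)
cell (3,3): code 0011 → (3.736,3.000)–(3.574,4.000)
cell (3,4): code 0001 → (3.574,4.000)–(3.000,4.815)
total: 14 segments, chained into 1 closed loop(s), length Σ = 11.792080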